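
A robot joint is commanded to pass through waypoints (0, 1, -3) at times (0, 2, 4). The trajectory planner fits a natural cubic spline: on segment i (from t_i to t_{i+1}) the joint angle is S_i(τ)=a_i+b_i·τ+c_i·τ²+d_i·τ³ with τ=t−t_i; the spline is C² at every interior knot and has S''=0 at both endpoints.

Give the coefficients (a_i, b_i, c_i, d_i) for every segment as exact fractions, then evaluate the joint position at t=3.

Δ: Δ0=1/2, Δ1=-2
row 1: diag=8, rhs=-15; c'=1/4, d'=-15/8
back: M1=-15/8
M: M0=0, M1=-15/8, M2=0
seg 0: a=0, c=M0/2=0, d=(M1−M0)/(6·2)=-5/32, b=Δ0−h0·(2M0+M1)/6=9/8
seg 1: a=1, c=M1/2=-15/16, d=(M2−M1)/(6·2)=5/32, b=Δ1−h1·(2M1+M2)/6=-3/4
t_q=3 → seg 1, τ=1; S=1+-3/4·τ+-15/16·τ²+5/32·τ³=-17/32

  seg 0: a=0 b=9/8 c=0 d=-5/32
  seg 1: a=1 b=-3/4 c=-15/16 d=5/32
S(3) = -17/32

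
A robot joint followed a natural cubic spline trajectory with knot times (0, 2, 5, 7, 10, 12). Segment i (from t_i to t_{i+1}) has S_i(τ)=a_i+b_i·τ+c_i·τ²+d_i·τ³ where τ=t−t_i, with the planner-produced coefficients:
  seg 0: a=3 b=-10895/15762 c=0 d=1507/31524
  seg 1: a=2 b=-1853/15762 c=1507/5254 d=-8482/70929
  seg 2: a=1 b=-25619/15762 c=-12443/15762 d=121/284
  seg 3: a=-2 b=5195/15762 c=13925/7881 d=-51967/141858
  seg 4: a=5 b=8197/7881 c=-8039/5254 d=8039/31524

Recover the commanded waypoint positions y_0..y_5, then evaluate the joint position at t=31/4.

y_0=3 y_1=2 y_2=1 y_3=-2 y_4=5 y_5=3
S(31/4) = -307159/336256

y_0 = S_0(0) = a_0 = 3
y_1 = S_1(0) = a_1 = 2
y_2 = S_2(0) = a_2 = 1
y_3 = S_3(0) = a_3 = -2
y_4 = S_4(0) = a_4 = 5
y_5 = S_4(2) = 3
t_q=31/4 is in segment 3 (τ=3/4); S_3(τ)=-307159/336256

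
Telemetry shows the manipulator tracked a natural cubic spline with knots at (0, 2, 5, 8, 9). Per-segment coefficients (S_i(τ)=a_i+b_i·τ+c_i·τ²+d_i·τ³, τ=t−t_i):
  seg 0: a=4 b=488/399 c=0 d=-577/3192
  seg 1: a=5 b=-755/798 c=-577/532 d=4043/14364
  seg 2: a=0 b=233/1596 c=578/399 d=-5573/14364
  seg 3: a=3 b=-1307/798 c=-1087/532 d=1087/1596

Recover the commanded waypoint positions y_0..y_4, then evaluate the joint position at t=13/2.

y_0=4 y_1=5 y_2=0 y_3=3 y_4=0
S(13/2) = 9231/4256

y_0 = S_0(0) = a_0 = 4
y_1 = S_1(0) = a_1 = 5
y_2 = S_2(0) = a_2 = 0
y_3 = S_3(0) = a_3 = 3
y_4 = S_3(1) = 0
t_q=13/2 is in segment 2 (τ=3/2); S_2(τ)=9231/4256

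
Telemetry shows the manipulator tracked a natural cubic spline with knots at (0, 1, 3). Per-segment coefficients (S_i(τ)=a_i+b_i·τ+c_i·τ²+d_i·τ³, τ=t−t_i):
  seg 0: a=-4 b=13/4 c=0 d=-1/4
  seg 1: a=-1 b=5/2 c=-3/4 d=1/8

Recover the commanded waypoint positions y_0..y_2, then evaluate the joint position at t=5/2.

y_0=-4 y_1=-1 y_2=2
S(5/2) = 95/64

y_0 = S_0(0) = a_0 = -4
y_1 = S_1(0) = a_1 = -1
y_2 = S_1(2) = 2
t_q=5/2 is in segment 1 (τ=3/2); S_1(τ)=95/64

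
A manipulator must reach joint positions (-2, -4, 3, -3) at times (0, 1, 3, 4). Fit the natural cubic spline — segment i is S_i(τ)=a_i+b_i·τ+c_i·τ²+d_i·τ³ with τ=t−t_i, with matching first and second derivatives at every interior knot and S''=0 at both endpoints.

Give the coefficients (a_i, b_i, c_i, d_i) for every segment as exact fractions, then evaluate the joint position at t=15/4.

  seg 0: a=-2 b=-29/8 c=0 d=13/8
  seg 1: a=-4 b=5/4 c=39/8 d=-15/8
  seg 2: a=3 b=-7/4 c=-51/8 d=17/8
S(15/4) = -513/512

Δ: Δ0=-2, Δ1=7/2, Δ2=-6
row 1: diag=6, rhs=33; c'=1/3, d'=11/2
row 2: denom=6−2·1/3=16/3; d'=(-57−2·11/2)/(16/3)=-51/4
back: M2=-51/4
back: M1=11/2−1/3·-51/4=39/4
M: M0=0, M1=39/4, M2=-51/4, M3=0
seg 0: a=-2, c=M0/2=0, d=(M1−M0)/(6·1)=13/8, b=Δ0−h0·(2M0+M1)/6=-29/8
seg 1: a=-4, c=M1/2=39/8, d=(M2−M1)/(6·2)=-15/8, b=Δ1−h1·(2M1+M2)/6=5/4
seg 2: a=3, c=M2/2=-51/8, d=(M3−M2)/(6·1)=17/8, b=Δ2−h2·(2M2+M3)/6=-7/4
t_q=15/4 → seg 2, τ=3/4; S=3+-7/4·τ+-51/8·τ²+17/8·τ³=-513/512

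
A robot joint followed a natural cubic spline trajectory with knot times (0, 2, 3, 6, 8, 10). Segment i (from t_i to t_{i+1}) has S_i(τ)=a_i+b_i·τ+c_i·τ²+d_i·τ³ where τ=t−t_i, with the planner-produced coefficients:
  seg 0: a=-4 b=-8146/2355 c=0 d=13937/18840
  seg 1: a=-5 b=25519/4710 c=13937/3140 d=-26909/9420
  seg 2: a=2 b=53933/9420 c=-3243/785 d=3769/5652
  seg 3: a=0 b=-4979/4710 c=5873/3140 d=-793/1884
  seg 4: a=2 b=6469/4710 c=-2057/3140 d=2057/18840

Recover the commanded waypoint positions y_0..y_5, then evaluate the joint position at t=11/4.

y_0=-4 y_1=-5 y_2=2 y_3=0 y_4=2 y_5=3
S(11/4) = 71359/200960

y_0 = S_0(0) = a_0 = -4
y_1 = S_1(0) = a_1 = -5
y_2 = S_2(0) = a_2 = 2
y_3 = S_3(0) = a_3 = 0
y_4 = S_4(0) = a_4 = 2
y_5 = S_4(2) = 3
t_q=11/4 is in segment 1 (τ=3/4); S_1(τ)=71359/200960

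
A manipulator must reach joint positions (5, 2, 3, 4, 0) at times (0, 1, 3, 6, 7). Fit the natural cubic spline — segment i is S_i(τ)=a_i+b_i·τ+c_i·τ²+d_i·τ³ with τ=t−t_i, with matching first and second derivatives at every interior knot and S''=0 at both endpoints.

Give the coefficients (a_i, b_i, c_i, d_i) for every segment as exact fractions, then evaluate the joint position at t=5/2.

Δ: Δ0=-3, Δ1=1/2, Δ2=1/3, Δ3=-4
row 1: diag=6, rhs=21; c'=1/3, d'=7/2
row 2: denom=10−2·1/3=28/3; d'=(-1−2·7/2)/(28/3)=-6/7
row 3: denom=8−3·9/28=197/28; d'=(-26−3·-6/7)/(197/28)=-656/197
back: M3=-656/197
back: M2=-6/7−9/28·-656/197=42/197
back: M1=7/2−1/3·42/197=1351/394
M: M0=0, M1=1351/394, M2=42/197, M3=-656/197, M4=0
seg 0: a=5, c=M0/2=0, d=(M1−M0)/(6·1)=1351/2364, b=Δ0−h0·(2M0+M1)/6=-8443/2364
seg 1: a=2, c=M1/2=1351/788, d=(M2−M1)/(6·2)=-1267/4728, b=Δ1−h1·(2M1+M2)/6=-2195/1182
seg 2: a=3, c=M2/2=21/197, d=(M3−M2)/(6·3)=-349/1773, b=Δ2−h2·(2M2+M3)/6=1055/591
seg 3: a=4, c=M3/2=-328/197, d=(M4−M3)/(6·1)=328/591, b=Δ3−h3·(2M3+M4)/6=-1708/591
t_q=5/2 → seg 1, τ=3/2; S=2+-2195/1182·τ+1351/788·τ²+-1267/4728·τ³=27329/12608

  seg 0: a=5 b=-8443/2364 c=0 d=1351/2364
  seg 1: a=2 b=-2195/1182 c=1351/788 d=-1267/4728
  seg 2: a=3 b=1055/591 c=21/197 d=-349/1773
  seg 3: a=4 b=-1708/591 c=-328/197 d=328/591
S(5/2) = 27329/12608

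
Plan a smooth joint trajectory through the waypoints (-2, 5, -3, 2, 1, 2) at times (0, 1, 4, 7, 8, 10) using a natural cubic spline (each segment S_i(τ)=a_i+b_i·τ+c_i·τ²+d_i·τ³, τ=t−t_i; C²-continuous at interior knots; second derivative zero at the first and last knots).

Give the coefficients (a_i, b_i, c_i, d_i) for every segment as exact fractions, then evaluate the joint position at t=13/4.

  seg 0: a=-2 b=20865/2438 c=0 d=-3799/2438
  seg 1: a=5 b=4734/1219 c=-11397/2438 d=54665/65826
  seg 2: a=-3 b=-4249/2438 c=10237/3657 d=-36485/65826
  seg 3: a=2 b=107/1219 c=-5337/2438 d=2685/2438
  seg 4: a=1 b=-2405/2438 c=1359/1219 d=-453/2438
S(13/4) = -73121/156032

Δ: Δ0=7, Δ1=-8/3, Δ2=5/3, Δ3=-1, Δ4=1/2
row 1: diag=8, rhs=-58; c'=3/8, d'=-29/4
row 2: denom=12−3·3/8=87/8; d'=(26−3·-29/4)/(87/8)=382/87
row 3: denom=8−3·8/29=208/29; d'=(-16−3·382/87)/(208/29)=-423/104
row 4: denom=6−1·29/208=1219/208; d'=(9−1·-423/104)/(1219/208)=2718/1219
back: M4=2718/1219
back: M3=-423/104−29/208·2718/1219=-5337/1219
back: M2=382/87−8/29·-5337/1219=20474/3657
back: M1=-29/4−3/8·20474/3657=-11397/1219
M: M0=0, M1=-11397/1219, M2=20474/3657, M3=-5337/1219, M4=2718/1219, M5=0
seg 0: a=-2, c=M0/2=0, d=(M1−M0)/(6·1)=-3799/2438, b=Δ0−h0·(2M0+M1)/6=20865/2438
seg 1: a=5, c=M1/2=-11397/2438, d=(M2−M1)/(6·3)=54665/65826, b=Δ1−h1·(2M1+M2)/6=4734/1219
seg 2: a=-3, c=M2/2=10237/3657, d=(M3−M2)/(6·3)=-36485/65826, b=Δ2−h2·(2M2+M3)/6=-4249/2438
seg 3: a=2, c=M3/2=-5337/2438, d=(M4−M3)/(6·1)=2685/2438, b=Δ3−h3·(2M3+M4)/6=107/1219
seg 4: a=1, c=M4/2=1359/1219, d=(M5−M4)/(6·2)=-453/2438, b=Δ4−h4·(2M4+M5)/6=-2405/2438
t_q=13/4 → seg 1, τ=9/4; S=5+4734/1219·τ+-11397/2438·τ²+54665/65826·τ³=-73121/156032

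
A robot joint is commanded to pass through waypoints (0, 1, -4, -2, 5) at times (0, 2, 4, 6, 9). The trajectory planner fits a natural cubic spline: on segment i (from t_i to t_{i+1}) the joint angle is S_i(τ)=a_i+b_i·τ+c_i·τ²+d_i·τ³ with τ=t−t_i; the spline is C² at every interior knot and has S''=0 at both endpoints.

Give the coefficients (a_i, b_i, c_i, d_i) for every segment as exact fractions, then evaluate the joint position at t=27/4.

  seg 0: a=0 b=326/213 c=0 d=-439/1704
  seg 1: a=1 b=-665/426 c=-439/284 d=917/1704
  seg 2: a=-4 b=-274/213 c=239/142 d=-115/426
  seg 3: a=-2 b=470/213 c=9/142 d=-1/142
S(27/4) = -2839/9088

Δ: Δ0=1/2, Δ1=-5/2, Δ2=1, Δ3=7/3
row 1: diag=8, rhs=-18; c'=1/4, d'=-9/4
row 2: denom=8−2·1/4=15/2; d'=(21−2·-9/4)/(15/2)=17/5
row 3: denom=10−2·4/15=142/15; d'=(8−2·17/5)/(142/15)=9/71
back: M3=9/71
back: M2=17/5−4/15·9/71=239/71
back: M1=-9/4−1/4·239/71=-439/142
M: M0=0, M1=-439/142, M2=239/71, M3=9/71, M4=0
seg 0: a=0, c=M0/2=0, d=(M1−M0)/(6·2)=-439/1704, b=Δ0−h0·(2M0+M1)/6=326/213
seg 1: a=1, c=M1/2=-439/284, d=(M2−M1)/(6·2)=917/1704, b=Δ1−h1·(2M1+M2)/6=-665/426
seg 2: a=-4, c=M2/2=239/142, d=(M3−M2)/(6·2)=-115/426, b=Δ2−h2·(2M2+M3)/6=-274/213
seg 3: a=-2, c=M3/2=9/142, d=(M4−M3)/(6·3)=-1/142, b=Δ3−h3·(2M3+M4)/6=470/213
t_q=27/4 → seg 3, τ=3/4; S=-2+470/213·τ+9/142·τ²+-1/142·τ³=-2839/9088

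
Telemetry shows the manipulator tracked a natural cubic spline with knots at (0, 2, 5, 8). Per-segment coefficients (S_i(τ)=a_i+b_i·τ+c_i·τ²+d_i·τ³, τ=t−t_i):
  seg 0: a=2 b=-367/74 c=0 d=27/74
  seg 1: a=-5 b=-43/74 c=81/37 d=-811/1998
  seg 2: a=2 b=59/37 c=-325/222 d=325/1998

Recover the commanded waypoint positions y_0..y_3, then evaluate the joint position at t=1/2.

y_0=2 y_1=-5 y_2=2 y_3=-2
S(1/2) = -257/592

y_0 = S_0(0) = a_0 = 2
y_1 = S_1(0) = a_1 = -5
y_2 = S_2(0) = a_2 = 2
y_3 = S_2(3) = -2
t_q=1/2 is in segment 0 (τ=1/2); S_0(τ)=-257/592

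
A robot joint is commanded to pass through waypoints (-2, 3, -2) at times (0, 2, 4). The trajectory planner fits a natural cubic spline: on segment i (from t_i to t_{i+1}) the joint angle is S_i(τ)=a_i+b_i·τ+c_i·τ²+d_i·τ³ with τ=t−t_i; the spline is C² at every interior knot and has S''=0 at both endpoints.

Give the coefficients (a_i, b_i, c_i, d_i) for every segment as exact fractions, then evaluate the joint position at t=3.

Δ: Δ0=5/2, Δ1=-5/2
row 1: diag=8, rhs=-30; c'=1/4, d'=-15/4
back: M1=-15/4
M: M0=0, M1=-15/4, M2=0
seg 0: a=-2, c=M0/2=0, d=(M1−M0)/(6·2)=-5/16, b=Δ0−h0·(2M0+M1)/6=15/4
seg 1: a=3, c=M1/2=-15/8, d=(M2−M1)/(6·2)=5/16, b=Δ1−h1·(2M1+M2)/6=0
t_q=3 → seg 1, τ=1; S=3+0·τ+-15/8·τ²+5/16·τ³=23/16

  seg 0: a=-2 b=15/4 c=0 d=-5/16
  seg 1: a=3 b=0 c=-15/8 d=5/16
S(3) = 23/16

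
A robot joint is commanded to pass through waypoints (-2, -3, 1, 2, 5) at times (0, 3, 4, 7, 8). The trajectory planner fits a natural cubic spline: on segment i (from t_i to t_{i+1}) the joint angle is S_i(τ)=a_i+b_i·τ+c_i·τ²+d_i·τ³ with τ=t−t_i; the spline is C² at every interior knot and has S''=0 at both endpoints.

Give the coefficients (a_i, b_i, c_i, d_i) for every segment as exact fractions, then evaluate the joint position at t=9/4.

Δ: Δ0=-1/3, Δ1=4, Δ2=1/3, Δ3=3
row 1: diag=8, rhs=26; c'=1/8, d'=13/4
row 2: denom=8−1·1/8=63/8; d'=(-22−1·13/4)/(63/8)=-202/63
row 3: denom=8−3·8/21=48/7; d'=(16−3·-202/63)/(48/7)=269/72
back: M3=269/72
back: M2=-202/63−8/21·269/72=-125/27
back: M1=13/4−1/8·-125/27=827/216
M: M0=0, M1=827/216, M2=-125/27, M3=269/72, M4=0
seg 0: a=-2, c=M0/2=0, d=(M1−M0)/(6·3)=827/3888, b=Δ0−h0·(2M0+M1)/6=-971/432
seg 1: a=-3, c=M1/2=827/432, d=(M2−M1)/(6·1)=-203/144, b=Δ1−h1·(2M1+M2)/6=755/216
seg 2: a=1, c=M2/2=-125/54, d=(M3−M2)/(6·3)=1807/3888, b=Δ2−h2·(2M2+M3)/6=1337/432
seg 3: a=2, c=M3/2=269/144, d=(M4−M3)/(6·1)=-269/432, b=Δ3−h3·(2M3+M4)/6=379/216
t_q=9/4 → seg 0, τ=9/4; S=-2+-971/432·τ+0·τ²+827/3888·τ³=-14237/3072

  seg 0: a=-2 b=-971/432 c=0 d=827/3888
  seg 1: a=-3 b=755/216 c=827/432 d=-203/144
  seg 2: a=1 b=1337/432 c=-125/54 d=1807/3888
  seg 3: a=2 b=379/216 c=269/144 d=-269/432
S(9/4) = -14237/3072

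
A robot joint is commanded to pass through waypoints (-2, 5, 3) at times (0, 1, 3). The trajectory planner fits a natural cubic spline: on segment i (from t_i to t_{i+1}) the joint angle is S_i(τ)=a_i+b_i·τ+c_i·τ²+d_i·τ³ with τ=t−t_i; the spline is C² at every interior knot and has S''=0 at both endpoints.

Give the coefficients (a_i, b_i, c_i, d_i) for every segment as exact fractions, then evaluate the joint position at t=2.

Δ: Δ0=7, Δ1=-1
row 1: diag=6, rhs=-48; c'=1/3, d'=-8
back: M1=-8
M: M0=0, M1=-8, M2=0
seg 0: a=-2, c=M0/2=0, d=(M1−M0)/(6·1)=-4/3, b=Δ0−h0·(2M0+M1)/6=25/3
seg 1: a=5, c=M1/2=-4, d=(M2−M1)/(6·2)=2/3, b=Δ1−h1·(2M1+M2)/6=13/3
t_q=2 → seg 1, τ=1; S=5+13/3·τ+-4·τ²+2/3·τ³=6

  seg 0: a=-2 b=25/3 c=0 d=-4/3
  seg 1: a=5 b=13/3 c=-4 d=2/3
S(2) = 6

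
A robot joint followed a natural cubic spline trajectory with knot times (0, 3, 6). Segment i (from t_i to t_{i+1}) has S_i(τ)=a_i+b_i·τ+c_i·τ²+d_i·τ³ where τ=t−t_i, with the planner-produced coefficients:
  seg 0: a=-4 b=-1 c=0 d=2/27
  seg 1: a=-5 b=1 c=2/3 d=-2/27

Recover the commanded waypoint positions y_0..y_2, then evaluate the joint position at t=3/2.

y_0=-4 y_1=-5 y_2=2
S(3/2) = -21/4

y_0 = S_0(0) = a_0 = -4
y_1 = S_1(0) = a_1 = -5
y_2 = S_1(3) = 2
t_q=3/2 is in segment 0 (τ=3/2); S_0(τ)=-21/4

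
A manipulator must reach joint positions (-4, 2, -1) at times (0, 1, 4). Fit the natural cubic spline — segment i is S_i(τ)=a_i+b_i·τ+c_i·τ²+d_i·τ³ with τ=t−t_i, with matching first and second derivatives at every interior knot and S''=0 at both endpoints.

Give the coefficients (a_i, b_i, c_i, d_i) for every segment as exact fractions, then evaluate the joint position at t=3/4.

Δ: Δ0=6, Δ1=-1
row 1: diag=8, rhs=-42; c'=3/8, d'=-21/4
back: M1=-21/4
M: M0=0, M1=-21/4, M2=0
seg 0: a=-4, c=M0/2=0, d=(M1−M0)/(6·1)=-7/8, b=Δ0−h0·(2M0+M1)/6=55/8
seg 1: a=2, c=M1/2=-21/8, d=(M2−M1)/(6·3)=7/24, b=Δ1−h1·(2M1+M2)/6=17/4
t_q=3/4 → seg 0, τ=3/4; S=-4+55/8·τ+0·τ²+-7/8·τ³=403/512

  seg 0: a=-4 b=55/8 c=0 d=-7/8
  seg 1: a=2 b=17/4 c=-21/8 d=7/24
S(3/4) = 403/512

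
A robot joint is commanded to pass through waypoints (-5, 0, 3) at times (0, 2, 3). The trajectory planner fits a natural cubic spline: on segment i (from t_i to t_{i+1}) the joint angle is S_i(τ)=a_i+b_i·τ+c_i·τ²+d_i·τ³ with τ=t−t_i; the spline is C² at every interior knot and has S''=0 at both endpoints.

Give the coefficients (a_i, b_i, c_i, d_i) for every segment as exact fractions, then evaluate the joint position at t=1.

Δ: Δ0=5/2, Δ1=3
row 1: diag=6, rhs=3; c'=1/6, d'=1/2
back: M1=1/2
M: M0=0, M1=1/2, M2=0
seg 0: a=-5, c=M0/2=0, d=(M1−M0)/(6·2)=1/24, b=Δ0−h0·(2M0+M1)/6=7/3
seg 1: a=0, c=M1/2=1/4, d=(M2−M1)/(6·1)=-1/12, b=Δ1−h1·(2M1+M2)/6=17/6
t_q=1 → seg 0, τ=1; S=-5+7/3·τ+0·τ²+1/24·τ³=-21/8

  seg 0: a=-5 b=7/3 c=0 d=1/24
  seg 1: a=0 b=17/6 c=1/4 d=-1/12
S(1) = -21/8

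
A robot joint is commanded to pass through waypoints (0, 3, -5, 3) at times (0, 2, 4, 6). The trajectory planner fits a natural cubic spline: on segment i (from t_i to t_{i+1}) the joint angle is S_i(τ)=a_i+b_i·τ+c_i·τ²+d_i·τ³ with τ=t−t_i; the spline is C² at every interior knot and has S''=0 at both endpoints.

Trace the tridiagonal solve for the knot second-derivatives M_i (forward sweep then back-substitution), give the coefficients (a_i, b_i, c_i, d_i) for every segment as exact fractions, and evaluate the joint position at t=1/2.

Δ: Δ0=3/2, Δ1=-4, Δ2=4
row 1: diag=8, rhs=-33; c'=1/4, d'=-33/8
row 2: denom=8−2·1/4=15/2; d'=(48−2·-33/8)/(15/2)=15/2
back: M2=15/2
back: M1=-33/8−1/4·15/2=-6
M: M0=0, M1=-6, M2=15/2, M3=0
seg 0: a=0, c=M0/2=0, d=(M1−M0)/(6·2)=-1/2, b=Δ0−h0·(2M0+M1)/6=7/2
seg 1: a=3, c=M1/2=-3, d=(M2−M1)/(6·2)=9/8, b=Δ1−h1·(2M1+M2)/6=-5/2
seg 2: a=-5, c=M2/2=15/4, d=(M3−M2)/(6·2)=-5/8, b=Δ2−h2·(2M2+M3)/6=-1
t_q=1/2 → seg 0, τ=1/2; S=0+7/2·τ+0·τ²+-1/2·τ³=27/16

  seg 0: a=0 b=7/2 c=0 d=-1/2
  seg 1: a=3 b=-5/2 c=-3 d=9/8
  seg 2: a=-5 b=-1 c=15/4 d=-5/8
S(1/2) = 27/16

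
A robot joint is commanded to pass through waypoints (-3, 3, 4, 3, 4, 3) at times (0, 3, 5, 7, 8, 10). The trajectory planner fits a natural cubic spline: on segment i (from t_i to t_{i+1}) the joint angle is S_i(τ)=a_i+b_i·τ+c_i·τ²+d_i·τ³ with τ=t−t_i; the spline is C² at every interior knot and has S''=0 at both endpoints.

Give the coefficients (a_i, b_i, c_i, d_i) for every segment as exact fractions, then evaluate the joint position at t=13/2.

Δ: Δ0=2, Δ1=1/2, Δ2=-1/2, Δ3=1, Δ4=-1/2
row 1: diag=10, rhs=-9; c'=1/5, d'=-9/10
row 2: denom=8−2·1/5=38/5; d'=(-6−2·-9/10)/(38/5)=-21/38
row 3: denom=6−2·5/19=104/19; d'=(9−2·-21/38)/(104/19)=24/13
row 4: denom=6−1·19/104=605/104; d'=(-9−1·24/13)/(605/104)=-1128/605
back: M4=-1128/605
back: M3=24/13−19/104·-1128/605=1323/605
back: M2=-21/38−5/19·1323/605=-273/242
back: M1=-9/10−1/5·-273/242=-408/605
M: M0=0, M1=-408/605, M2=-273/242, M3=1323/605, M4=-1128/605, M5=0
seg 0: a=-3, c=M0/2=0, d=(M1−M0)/(6·3)=-68/1815, b=Δ0−h0·(2M0+M1)/6=1414/605
seg 1: a=3, c=M1/2=-204/605, d=(M2−M1)/(6·2)=-183/4840, b=Δ1−h1·(2M1+M2)/6=802/605
seg 2: a=4, c=M2/2=-273/484, d=(M3−M2)/(6·2)=1337/4840, b=Δ2−h2·(2M2+M3)/6=-577/1210
seg 3: a=3, c=M3/2=1323/1210, d=(M4−M3)/(6·1)=-817/1210, b=Δ3−h3·(2M3+M4)/6=32/55
seg 4: a=4, c=M4/2=-564/605, d=(M5−M4)/(6·2)=94/605, b=Δ4−h4·(2M4+M5)/6=899/1210
t_q=13/2 → seg 2, τ=3/2; S=4+-577/1210·τ+-273/484·τ²+1337/4840·τ³=114143/38720

  seg 0: a=-3 b=1414/605 c=0 d=-68/1815
  seg 1: a=3 b=802/605 c=-204/605 d=-183/4840
  seg 2: a=4 b=-577/1210 c=-273/484 d=1337/4840
  seg 3: a=3 b=32/55 c=1323/1210 d=-817/1210
  seg 4: a=4 b=899/1210 c=-564/605 d=94/605
S(13/2) = 114143/38720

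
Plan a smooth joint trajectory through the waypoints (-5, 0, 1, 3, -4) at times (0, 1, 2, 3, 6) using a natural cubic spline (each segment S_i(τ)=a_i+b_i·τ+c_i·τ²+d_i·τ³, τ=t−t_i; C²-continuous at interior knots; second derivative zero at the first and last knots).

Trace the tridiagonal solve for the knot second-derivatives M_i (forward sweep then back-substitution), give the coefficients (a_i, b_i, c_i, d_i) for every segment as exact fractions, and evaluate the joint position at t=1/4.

Δ: Δ0=5, Δ1=1, Δ2=2, Δ3=-7/3
row 1: diag=4, rhs=-24; c'=1/4, d'=-6
row 2: denom=4−1·1/4=15/4; d'=(6−1·-6)/(15/4)=16/5
row 3: denom=8−1·4/15=116/15; d'=(-26−1·16/5)/(116/15)=-219/58
back: M3=-219/58
back: M2=16/5−4/15·-219/58=122/29
back: M1=-6−1/4·122/29=-409/58
M: M0=0, M1=-409/58, M2=122/29, M3=-219/58, M4=0
seg 0: a=-5, c=M0/2=0, d=(M1−M0)/(6·1)=-409/348, b=Δ0−h0·(2M0+M1)/6=2149/348
seg 1: a=0, c=M1/2=-409/116, d=(M2−M1)/(6·1)=653/348, b=Δ1−h1·(2M1+M2)/6=461/174
seg 2: a=1, c=M2/2=61/29, d=(M3−M2)/(6·1)=-463/348, b=Δ2−h2·(2M2+M3)/6=427/348
seg 3: a=3, c=M3/2=-219/116, d=(M4−M3)/(6·3)=73/348, b=Δ3−h3·(2M3+M4)/6=251/174
t_q=1/4 → seg 0, τ=1/4; S=-5+2149/348·τ+0·τ²+-409/348·τ³=-25795/7424

  seg 0: a=-5 b=2149/348 c=0 d=-409/348
  seg 1: a=0 b=461/174 c=-409/116 d=653/348
  seg 2: a=1 b=427/348 c=61/29 d=-463/348
  seg 3: a=3 b=251/174 c=-219/116 d=73/348
S(1/4) = -25795/7424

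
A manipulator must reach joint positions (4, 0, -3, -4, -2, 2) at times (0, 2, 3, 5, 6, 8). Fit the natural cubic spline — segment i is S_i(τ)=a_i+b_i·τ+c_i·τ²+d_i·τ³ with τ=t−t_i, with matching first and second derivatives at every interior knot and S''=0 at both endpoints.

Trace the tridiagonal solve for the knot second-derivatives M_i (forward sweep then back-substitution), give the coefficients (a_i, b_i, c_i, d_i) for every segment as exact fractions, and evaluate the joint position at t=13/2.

Δ: Δ0=-2, Δ1=-3, Δ2=-1/2, Δ3=2, Δ4=2
row 1: diag=6, rhs=-6; c'=1/6, d'=-1
row 2: denom=6−1·1/6=35/6; d'=(15−1·-1)/(35/6)=96/35
row 3: denom=6−2·12/35=186/35; d'=(15−2·96/35)/(186/35)=111/62
row 4: denom=6−1·35/186=1081/186; d'=(0−1·111/62)/(1081/186)=-333/1081
back: M4=-333/1081
back: M3=111/62−35/186·-333/1081=1998/1081
back: M2=96/35−12/35·1998/1081=2280/1081
back: M1=-1−1/6·2280/1081=-1461/1081
M: M0=0, M1=-1461/1081, M2=2280/1081, M3=1998/1081, M4=-333/1081, M5=0
seg 0: a=4, c=M0/2=0, d=(M1−M0)/(6·2)=-487/4324, b=Δ0−h0·(2M0+M1)/6=-1675/1081
seg 1: a=0, c=M1/2=-1461/2162, d=(M2−M1)/(6·1)=1247/2162, b=Δ1−h1·(2M1+M2)/6=-3136/1081
seg 2: a=-3, c=M2/2=1140/1081, d=(M3−M2)/(6·2)=-1/46, b=Δ2−h2·(2M2+M3)/6=-5453/2162
seg 3: a=-4, c=M3/2=999/1081, d=(M4−M3)/(6·1)=-777/2162, b=Δ3−h3·(2M3+M4)/6=3103/2162
seg 4: a=-2, c=M4/2=-333/2162, d=(M5−M4)/(6·2)=111/4324, b=Δ4−h4·(2M4+M5)/6=2384/1081
t_q=13/2 → seg 4, τ=1/2; S=-2+2384/1081·τ+-333/2162·τ²+111/4324·τ³=-32261/34592

  seg 0: a=4 b=-1675/1081 c=0 d=-487/4324
  seg 1: a=0 b=-3136/1081 c=-1461/2162 d=1247/2162
  seg 2: a=-3 b=-5453/2162 c=1140/1081 d=-1/46
  seg 3: a=-4 b=3103/2162 c=999/1081 d=-777/2162
  seg 4: a=-2 b=2384/1081 c=-333/2162 d=111/4324
S(13/2) = -32261/34592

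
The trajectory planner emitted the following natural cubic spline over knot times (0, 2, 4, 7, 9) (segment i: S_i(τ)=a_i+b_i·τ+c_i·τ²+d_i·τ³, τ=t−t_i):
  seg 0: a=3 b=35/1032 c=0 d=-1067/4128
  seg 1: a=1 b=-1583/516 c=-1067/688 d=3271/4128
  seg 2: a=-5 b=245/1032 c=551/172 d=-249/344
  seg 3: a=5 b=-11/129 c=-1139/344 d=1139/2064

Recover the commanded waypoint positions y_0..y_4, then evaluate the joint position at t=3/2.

y_0=3 y_1=1 y_2=-5 y_3=5 y_4=-4
S(3/2) = 23981/11008

y_0 = S_0(0) = a_0 = 3
y_1 = S_1(0) = a_1 = 1
y_2 = S_2(0) = a_2 = -5
y_3 = S_3(0) = a_3 = 5
y_4 = S_3(2) = -4
t_q=3/2 is in segment 0 (τ=3/2); S_0(τ)=23981/11008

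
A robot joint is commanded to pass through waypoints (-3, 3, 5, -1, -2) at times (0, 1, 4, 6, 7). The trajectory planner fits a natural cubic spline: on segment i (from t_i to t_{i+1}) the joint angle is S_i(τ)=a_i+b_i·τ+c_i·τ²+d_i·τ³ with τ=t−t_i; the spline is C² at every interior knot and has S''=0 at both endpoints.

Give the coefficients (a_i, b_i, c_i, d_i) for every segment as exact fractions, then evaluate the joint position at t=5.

Δ: Δ0=6, Δ1=2/3, Δ2=-3, Δ3=-1
row 1: diag=8, rhs=-32; c'=3/8, d'=-4
row 2: denom=10−3·3/8=71/8; d'=(-22−3·-4)/(71/8)=-80/71
row 3: denom=6−2·16/71=394/71; d'=(12−2·-80/71)/(394/71)=506/197
back: M3=506/197
back: M2=-80/71−16/71·506/197=-336/197
back: M1=-4−3/8·-336/197=-662/197
M: M0=0, M1=-662/197, M2=-336/197, M3=506/197, M4=0
seg 0: a=-3, c=M0/2=0, d=(M1−M0)/(6·1)=-331/591, b=Δ0−h0·(2M0+M1)/6=3877/591
seg 1: a=3, c=M1/2=-331/197, d=(M2−M1)/(6·3)=163/1773, b=Δ1−h1·(2M1+M2)/6=2884/591
seg 2: a=5, c=M2/2=-168/197, d=(M3−M2)/(6·2)=421/1182, b=Δ2−h2·(2M2+M3)/6=-1607/591
seg 3: a=-1, c=M3/2=253/197, d=(M4−M3)/(6·1)=-253/591, b=Δ3−h3·(2M3+M4)/6=-1097/591
t_q=5 → seg 2, τ=1; S=5+-1607/591·τ+-168/197·τ²+421/1182·τ³=703/394

  seg 0: a=-3 b=3877/591 c=0 d=-331/591
  seg 1: a=3 b=2884/591 c=-331/197 d=163/1773
  seg 2: a=5 b=-1607/591 c=-168/197 d=421/1182
  seg 3: a=-1 b=-1097/591 c=253/197 d=-253/591
S(5) = 703/394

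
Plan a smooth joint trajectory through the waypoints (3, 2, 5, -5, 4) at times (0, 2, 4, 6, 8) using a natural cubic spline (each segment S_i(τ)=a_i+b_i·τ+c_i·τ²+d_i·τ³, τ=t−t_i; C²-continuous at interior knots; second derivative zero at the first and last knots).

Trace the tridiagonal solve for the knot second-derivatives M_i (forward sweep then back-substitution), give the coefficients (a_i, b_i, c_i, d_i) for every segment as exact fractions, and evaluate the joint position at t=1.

Δ: Δ0=-1/2, Δ1=3/2, Δ2=-5, Δ3=9/2
row 1: diag=8, rhs=12; c'=1/4, d'=3/2
row 2: denom=8−2·1/4=15/2; d'=(-39−2·3/2)/(15/2)=-28/5
row 3: denom=8−2·4/15=112/15; d'=(57−2·-28/5)/(112/15)=1023/112
back: M3=1023/112
back: M2=-28/5−4/15·1023/112=-225/28
back: M1=3/2−1/4·-225/28=393/112
M: M0=0, M1=393/112, M2=-225/28, M3=1023/112, M4=0
seg 0: a=3, c=M0/2=0, d=(M1−M0)/(6·2)=131/448, b=Δ0−h0·(2M0+M1)/6=-187/112
seg 1: a=2, c=M1/2=393/224, d=(M2−M1)/(6·2)=-431/448, b=Δ1−h1·(2M1+M2)/6=103/56
seg 2: a=5, c=M2/2=-225/56, d=(M3−M2)/(6·2)=641/448, b=Δ2−h2·(2M2+M3)/6=-43/16
seg 3: a=-5, c=M3/2=1023/224, d=(M4−M3)/(6·2)=-341/448, b=Δ3−h3·(2M3+M4)/6=-89/56
t_q=1 → seg 0, τ=1; S=3+-187/112·τ+0·τ²+131/448·τ³=727/448

  seg 0: a=3 b=-187/112 c=0 d=131/448
  seg 1: a=2 b=103/56 c=393/224 d=-431/448
  seg 2: a=5 b=-43/16 c=-225/56 d=641/448
  seg 3: a=-5 b=-89/56 c=1023/224 d=-341/448
S(1) = 727/448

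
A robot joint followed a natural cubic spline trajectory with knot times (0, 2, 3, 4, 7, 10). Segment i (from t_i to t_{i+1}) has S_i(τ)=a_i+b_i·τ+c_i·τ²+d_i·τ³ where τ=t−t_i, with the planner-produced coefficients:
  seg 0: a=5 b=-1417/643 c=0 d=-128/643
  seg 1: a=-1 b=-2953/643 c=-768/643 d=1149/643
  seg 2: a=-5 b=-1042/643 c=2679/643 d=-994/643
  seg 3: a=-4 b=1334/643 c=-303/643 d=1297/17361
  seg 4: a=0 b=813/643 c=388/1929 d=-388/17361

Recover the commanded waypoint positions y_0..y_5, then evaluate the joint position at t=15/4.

y_0 = S_0(0) = a_0 = 5
y_1 = S_1(0) = a_1 = -1
y_2 = S_2(0) = a_2 = -5
y_3 = S_3(0) = a_3 = -4
y_4 = S_4(0) = a_4 = 0
y_5 = S_4(3) = 5
t_q=15/4 is in segment 2 (τ=3/4); S_2(τ)=-93085/20576

y_0=5 y_1=-1 y_2=-5 y_3=-4 y_4=0 y_5=5
S(15/4) = -93085/20576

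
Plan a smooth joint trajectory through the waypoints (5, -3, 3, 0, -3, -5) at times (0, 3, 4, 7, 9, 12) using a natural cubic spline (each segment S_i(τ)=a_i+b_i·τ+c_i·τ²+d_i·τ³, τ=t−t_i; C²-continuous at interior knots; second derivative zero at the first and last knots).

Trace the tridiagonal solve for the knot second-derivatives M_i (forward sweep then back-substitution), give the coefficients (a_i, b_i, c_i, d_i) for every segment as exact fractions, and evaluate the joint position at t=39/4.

Δ: Δ0=-8/3, Δ1=6, Δ2=-1, Δ3=-3/2, Δ4=-2/3
row 1: diag=8, rhs=52; c'=1/8, d'=13/2
row 2: denom=8−1·1/8=63/8; d'=(-42−1·13/2)/(63/8)=-388/63
row 3: denom=10−3·8/21=62/7; d'=(-3−3·-388/63)/(62/7)=325/186
row 4: denom=10−2·7/31=296/31; d'=(5−2·325/186)/(296/31)=35/222
back: M4=35/222
back: M3=325/186−7/31·35/222=190/111
back: M2=-388/63−8/21·190/111=-252/37
back: M1=13/2−1/8·-252/37=272/37
M: M0=0, M1=272/37, M2=-252/37, M3=190/111, M4=35/222, M5=0
seg 0: a=5, c=M0/2=0, d=(M1−M0)/(6·3)=136/333, b=Δ0−h0·(2M0+M1)/6=-704/111
seg 1: a=-3, c=M1/2=136/37, d=(M2−M1)/(6·1)=-262/111, b=Δ1−h1·(2M1+M2)/6=520/111
seg 2: a=3, c=M2/2=-126/37, d=(M3−M2)/(6·3)=473/999, b=Δ2−h2·(2M2+M3)/6=550/111
seg 3: a=0, c=M3/2=95/111, d=(M4−M3)/(6·2)=-115/888, b=Δ3−h3·(2M3+M4)/6=-299/111
seg 4: a=-3, c=M4/2=35/444, d=(M5−M4)/(6·3)=-35/3996, b=Δ4−h4·(2M4+M5)/6=-61/74
t_q=39/4 → seg 4, τ=3/4; S=-3+-61/74·τ+35/444·τ²+-35/3996·τ³=-33887/9472

  seg 0: a=5 b=-704/111 c=0 d=136/333
  seg 1: a=-3 b=520/111 c=136/37 d=-262/111
  seg 2: a=3 b=550/111 c=-126/37 d=473/999
  seg 3: a=0 b=-299/111 c=95/111 d=-115/888
  seg 4: a=-3 b=-61/74 c=35/444 d=-35/3996
S(39/4) = -33887/9472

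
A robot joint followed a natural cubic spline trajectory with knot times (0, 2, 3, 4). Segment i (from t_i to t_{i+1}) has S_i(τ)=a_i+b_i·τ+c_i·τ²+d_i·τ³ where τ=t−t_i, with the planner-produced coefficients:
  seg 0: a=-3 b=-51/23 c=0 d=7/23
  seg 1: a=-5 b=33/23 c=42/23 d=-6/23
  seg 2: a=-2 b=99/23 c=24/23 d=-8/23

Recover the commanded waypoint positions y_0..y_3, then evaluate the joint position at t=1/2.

y_0=-3 y_1=-5 y_2=-2 y_3=3
S(1/2) = -749/184

y_0 = S_0(0) = a_0 = -3
y_1 = S_1(0) = a_1 = -5
y_2 = S_2(0) = a_2 = -2
y_3 = S_2(1) = 3
t_q=1/2 is in segment 0 (τ=1/2); S_0(τ)=-749/184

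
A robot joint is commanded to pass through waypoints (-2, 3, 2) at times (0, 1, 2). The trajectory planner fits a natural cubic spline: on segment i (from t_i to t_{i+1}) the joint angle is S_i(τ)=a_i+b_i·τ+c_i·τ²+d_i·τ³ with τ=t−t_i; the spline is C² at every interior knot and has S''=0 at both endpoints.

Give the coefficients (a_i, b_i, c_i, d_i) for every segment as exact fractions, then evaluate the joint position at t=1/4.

Δ: Δ0=5, Δ1=-1
row 1: diag=4, rhs=-36; c'=1/4, d'=-9
back: M1=-9
M: M0=0, M1=-9, M2=0
seg 0: a=-2, c=M0/2=0, d=(M1−M0)/(6·1)=-3/2, b=Δ0−h0·(2M0+M1)/6=13/2
seg 1: a=3, c=M1/2=-9/2, d=(M2−M1)/(6·1)=3/2, b=Δ1−h1·(2M1+M2)/6=2
t_q=1/4 → seg 0, τ=1/4; S=-2+13/2·τ+0·τ²+-3/2·τ³=-51/128

  seg 0: a=-2 b=13/2 c=0 d=-3/2
  seg 1: a=3 b=2 c=-9/2 d=3/2
S(1/4) = -51/128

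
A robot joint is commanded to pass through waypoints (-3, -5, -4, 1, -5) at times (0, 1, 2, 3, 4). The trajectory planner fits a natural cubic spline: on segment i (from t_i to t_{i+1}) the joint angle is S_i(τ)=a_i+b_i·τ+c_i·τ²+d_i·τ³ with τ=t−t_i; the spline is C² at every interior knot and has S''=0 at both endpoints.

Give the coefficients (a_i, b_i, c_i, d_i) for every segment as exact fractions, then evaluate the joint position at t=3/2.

Δ: Δ0=-2, Δ1=1, Δ2=5, Δ3=-6
row 1: diag=4, rhs=18; c'=1/4, d'=9/2
row 2: denom=4−1·1/4=15/4; d'=(24−1·9/2)/(15/4)=26/5
row 3: denom=4−1·4/15=56/15; d'=(-66−1·26/5)/(56/15)=-267/14
back: M3=-267/14
back: M2=26/5−4/15·-267/14=72/7
back: M1=9/2−1/4·72/7=27/14
M: M0=0, M1=27/14, M2=72/7, M3=-267/14, M4=0
seg 0: a=-3, c=M0/2=0, d=(M1−M0)/(6·1)=9/28, b=Δ0−h0·(2M0+M1)/6=-65/28
seg 1: a=-5, c=M1/2=27/28, d=(M2−M1)/(6·1)=39/28, b=Δ1−h1·(2M1+M2)/6=-19/14
seg 2: a=-4, c=M2/2=36/7, d=(M3−M2)/(6·1)=-137/28, b=Δ2−h2·(2M2+M3)/6=19/4
seg 3: a=1, c=M3/2=-267/28, d=(M4−M3)/(6·1)=89/28, b=Δ3−h3·(2M3+M4)/6=5/14
t_q=3/2 → seg 1, τ=1/2; S=-5+-19/14·τ+27/28·τ²+39/28·τ³=-1179/224

  seg 0: a=-3 b=-65/28 c=0 d=9/28
  seg 1: a=-5 b=-19/14 c=27/28 d=39/28
  seg 2: a=-4 b=19/4 c=36/7 d=-137/28
  seg 3: a=1 b=5/14 c=-267/28 d=89/28
S(3/2) = -1179/224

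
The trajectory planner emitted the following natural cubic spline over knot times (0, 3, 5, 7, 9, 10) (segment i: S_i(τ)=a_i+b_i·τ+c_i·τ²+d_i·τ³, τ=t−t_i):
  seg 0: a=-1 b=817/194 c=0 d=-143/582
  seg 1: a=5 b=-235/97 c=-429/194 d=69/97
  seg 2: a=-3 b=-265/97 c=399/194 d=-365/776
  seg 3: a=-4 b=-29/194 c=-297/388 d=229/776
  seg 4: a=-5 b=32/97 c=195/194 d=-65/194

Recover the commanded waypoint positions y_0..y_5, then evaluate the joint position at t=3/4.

y_0=-1 y_1=5 y_2=-3 y_3=-4 y_4=-5 y_5=-4
S(3/4) = 25513/12416

y_0 = S_0(0) = a_0 = -1
y_1 = S_1(0) = a_1 = 5
y_2 = S_2(0) = a_2 = -3
y_3 = S_3(0) = a_3 = -4
y_4 = S_4(0) = a_4 = -5
y_5 = S_4(1) = -4
t_q=3/4 is in segment 0 (τ=3/4); S_0(τ)=25513/12416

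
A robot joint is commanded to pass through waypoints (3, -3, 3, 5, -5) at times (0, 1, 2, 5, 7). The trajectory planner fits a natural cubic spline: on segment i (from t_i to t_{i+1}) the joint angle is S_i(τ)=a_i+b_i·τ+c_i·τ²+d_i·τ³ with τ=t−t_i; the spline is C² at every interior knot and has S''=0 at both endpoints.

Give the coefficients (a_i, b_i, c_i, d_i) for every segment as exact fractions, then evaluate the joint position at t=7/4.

Δ: Δ0=-6, Δ1=6, Δ2=2/3, Δ3=-5
row 1: diag=4, rhs=72; c'=1/4, d'=18
row 2: denom=8−1·1/4=31/4; d'=(-32−1·18)/(31/4)=-200/31
row 3: denom=10−3·12/31=274/31; d'=(-34−3·-200/31)/(274/31)=-227/137
back: M3=-227/137
back: M2=-200/31−12/31·-227/137=-796/137
back: M1=18−1/4·-796/137=2665/137
M: M0=0, M1=2665/137, M2=-796/137, M3=-227/137, M4=0
seg 0: a=3, c=M0/2=0, d=(M1−M0)/(6·1)=2665/822, b=Δ0−h0·(2M0+M1)/6=-7597/822
seg 1: a=-3, c=M1/2=2665/274, d=(M2−M1)/(6·1)=-3461/822, b=Δ1−h1·(2M1+M2)/6=199/411
seg 2: a=3, c=M2/2=-398/137, d=(M3−M2)/(6·3)=569/2466, b=Δ2−h2·(2M2+M3)/6=6005/822
seg 3: a=5, c=M3/2=-227/274, d=(M4−M3)/(6·2)=227/1644, b=Δ3−h3·(2M3+M4)/6=-1601/411
t_q=7/4 → seg 1, τ=3/4; S=-3+199/411·τ+2665/274·τ²+-3461/822·τ³=18551/17536

  seg 0: a=3 b=-7597/822 c=0 d=2665/822
  seg 1: a=-3 b=199/411 c=2665/274 d=-3461/822
  seg 2: a=3 b=6005/822 c=-398/137 d=569/2466
  seg 3: a=5 b=-1601/411 c=-227/274 d=227/1644
S(7/4) = 18551/17536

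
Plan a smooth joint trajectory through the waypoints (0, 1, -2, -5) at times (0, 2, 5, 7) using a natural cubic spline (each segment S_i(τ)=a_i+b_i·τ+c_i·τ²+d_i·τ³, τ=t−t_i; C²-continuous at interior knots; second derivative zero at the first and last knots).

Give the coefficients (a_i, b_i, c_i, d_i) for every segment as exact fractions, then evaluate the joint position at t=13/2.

Δ: Δ0=1/2, Δ1=-1, Δ2=-3/2
row 1: diag=10, rhs=-9; c'=3/10, d'=-9/10
row 2: denom=10−3·3/10=91/10; d'=(-3−3·-9/10)/(91/10)=-3/91
back: M2=-3/91
back: M1=-9/10−3/10·-3/91=-81/91
M: M0=0, M1=-81/91, M2=-3/91, M3=0
seg 0: a=0, c=M0/2=0, d=(M1−M0)/(6·2)=-27/364, b=Δ0−h0·(2M0+M1)/6=145/182
seg 1: a=1, c=M1/2=-81/182, d=(M2−M1)/(6·3)=1/21, b=Δ1−h1·(2M1+M2)/6=-17/182
seg 2: a=-2, c=M2/2=-3/182, d=(M3−M2)/(6·2)=1/364, b=Δ2−h2·(2M2+M3)/6=-269/182
t_q=13/2 → seg 2, τ=3/2; S=-2+-269/182·τ+-3/182·τ²+1/364·τ³=-12361/2912

  seg 0: a=0 b=145/182 c=0 d=-27/364
  seg 1: a=1 b=-17/182 c=-81/182 d=1/21
  seg 2: a=-2 b=-269/182 c=-3/182 d=1/364
S(13/2) = -12361/2912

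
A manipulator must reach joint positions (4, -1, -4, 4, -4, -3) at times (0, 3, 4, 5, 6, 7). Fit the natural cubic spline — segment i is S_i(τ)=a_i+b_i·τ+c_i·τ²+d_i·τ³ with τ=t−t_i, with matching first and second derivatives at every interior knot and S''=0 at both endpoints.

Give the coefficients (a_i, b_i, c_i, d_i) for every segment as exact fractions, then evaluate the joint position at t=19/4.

  seg 0: a=4 b=649/1299 c=0 d=-938/3897
  seg 1: a=-1 b=-7793/1299 c=-938/433 d=6710/1299
  seg 2: a=-4 b=6709/1299 c=5772/433 d=-13633/1299
  seg 3: a=4 b=442/1299 c=-7861/433 d=12749/1299
  seg 4: a=-4 b=-8477/1299 c=4888/433 d=-4888/1299
S(19/4) = 81591/27712

Δ: Δ0=-5/3, Δ1=-3, Δ2=8, Δ3=-8, Δ4=1
row 1: diag=8, rhs=-8; c'=1/8, d'=-1
row 2: denom=4−1·1/8=31/8; d'=(66−1·-1)/(31/8)=536/31
row 3: denom=4−1·8/31=116/31; d'=(-96−1·536/31)/(116/31)=-878/29
row 4: denom=4−1·31/116=433/116; d'=(54−1·-878/29)/(433/116)=9776/433
back: M4=9776/433
back: M3=-878/29−31/116·9776/433=-15722/433
back: M2=536/31−8/31·-15722/433=11544/433
back: M1=-1−1/8·11544/433=-1876/433
M: M0=0, M1=-1876/433, M2=11544/433, M3=-15722/433, M4=9776/433, M5=0
seg 0: a=4, c=M0/2=0, d=(M1−M0)/(6·3)=-938/3897, b=Δ0−h0·(2M0+M1)/6=649/1299
seg 1: a=-1, c=M1/2=-938/433, d=(M2−M1)/(6·1)=6710/1299, b=Δ1−h1·(2M1+M2)/6=-7793/1299
seg 2: a=-4, c=M2/2=5772/433, d=(M3−M2)/(6·1)=-13633/1299, b=Δ2−h2·(2M2+M3)/6=6709/1299
seg 3: a=4, c=M3/2=-7861/433, d=(M4−M3)/(6·1)=12749/1299, b=Δ3−h3·(2M3+M4)/6=442/1299
seg 4: a=-4, c=M4/2=4888/433, d=(M5−M4)/(6·1)=-4888/1299, b=Δ4−h4·(2M4+M5)/6=-8477/1299
t_q=19/4 → seg 2, τ=3/4; S=-4+6709/1299·τ+5772/433·τ²+-13633/1299·τ³=81591/27712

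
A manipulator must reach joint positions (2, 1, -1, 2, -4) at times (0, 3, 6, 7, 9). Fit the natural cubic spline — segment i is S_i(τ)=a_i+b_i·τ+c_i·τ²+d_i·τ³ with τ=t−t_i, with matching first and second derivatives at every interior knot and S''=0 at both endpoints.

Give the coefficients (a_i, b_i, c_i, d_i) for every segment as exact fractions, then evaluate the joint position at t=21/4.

  seg 0: a=2 b=43/170 c=0 d=-299/4590
  seg 1: a=1 b=-128/85 c=-299/510 d=265/918
  seg 2: a=-1 b=471/170 c=171/85 d=-303/170
  seg 3: a=2 b=123/85 c=-567/170 d=189/340
S(21/4) = -22501/10880

Δ: Δ0=-1/3, Δ1=-2/3, Δ2=3, Δ3=-3
row 1: diag=12, rhs=-2; c'=1/4, d'=-1/6
row 2: denom=8−3·1/4=29/4; d'=(22−3·-1/6)/(29/4)=90/29
row 3: denom=6−1·4/29=170/29; d'=(-36−1·90/29)/(170/29)=-567/85
back: M3=-567/85
back: M2=90/29−4/29·-567/85=342/85
back: M1=-1/6−1/4·342/85=-299/255
M: M0=0, M1=-299/255, M2=342/85, M3=-567/85, M4=0
seg 0: a=2, c=M0/2=0, d=(M1−M0)/(6·3)=-299/4590, b=Δ0−h0·(2M0+M1)/6=43/170
seg 1: a=1, c=M1/2=-299/510, d=(M2−M1)/(6·3)=265/918, b=Δ1−h1·(2M1+M2)/6=-128/85
seg 2: a=-1, c=M2/2=171/85, d=(M3−M2)/(6·1)=-303/170, b=Δ2−h2·(2M2+M3)/6=471/170
seg 3: a=2, c=M3/2=-567/170, d=(M4−M3)/(6·2)=189/340, b=Δ3−h3·(2M3+M4)/6=123/85
t_q=21/4 → seg 1, τ=9/4; S=1+-128/85·τ+-299/510·τ²+265/918·τ³=-22501/10880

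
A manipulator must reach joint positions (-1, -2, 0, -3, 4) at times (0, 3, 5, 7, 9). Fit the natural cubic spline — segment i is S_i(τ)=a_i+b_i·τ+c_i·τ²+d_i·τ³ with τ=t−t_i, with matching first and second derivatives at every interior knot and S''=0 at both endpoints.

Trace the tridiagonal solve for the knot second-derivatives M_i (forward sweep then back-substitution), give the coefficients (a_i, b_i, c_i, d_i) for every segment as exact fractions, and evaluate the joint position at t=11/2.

Δ: Δ0=-1/3, Δ1=1, Δ2=-3/2, Δ3=7/2
row 1: diag=10, rhs=8; c'=1/5, d'=4/5
row 2: denom=8−2·1/5=38/5; d'=(-15−2·4/5)/(38/5)=-83/38
row 3: denom=8−2·5/19=142/19; d'=(30−2·-83/38)/(142/19)=653/142
back: M3=653/142
back: M2=-83/38−5/19·653/142=-241/71
back: M1=4/5−1/5·-241/71=105/71
M: M0=0, M1=105/71, M2=-241/71, M3=653/142, M4=0
seg 0: a=-1, c=M0/2=0, d=(M1−M0)/(6·3)=35/426, b=Δ0−h0·(2M0+M1)/6=-457/426
seg 1: a=-2, c=M1/2=105/142, d=(M2−M1)/(6·2)=-173/426, b=Δ1−h1·(2M1+M2)/6=244/213
seg 2: a=0, c=M2/2=-241/142, d=(M3−M2)/(6·2)=1135/1704, b=Δ2−h2·(2M2+M3)/6=-164/213
seg 3: a=-3, c=M3/2=653/284, d=(M4−M3)/(6·2)=-653/1704, b=Δ3−h3·(2M3+M4)/6=185/426
t_q=11/2 → seg 2, τ=1/2; S=0+-164/213·τ+-241/142·τ²+1135/1704·τ³=-3299/4544

  seg 0: a=-1 b=-457/426 c=0 d=35/426
  seg 1: a=-2 b=244/213 c=105/142 d=-173/426
  seg 2: a=0 b=-164/213 c=-241/142 d=1135/1704
  seg 3: a=-3 b=185/426 c=653/284 d=-653/1704
S(11/2) = -3299/4544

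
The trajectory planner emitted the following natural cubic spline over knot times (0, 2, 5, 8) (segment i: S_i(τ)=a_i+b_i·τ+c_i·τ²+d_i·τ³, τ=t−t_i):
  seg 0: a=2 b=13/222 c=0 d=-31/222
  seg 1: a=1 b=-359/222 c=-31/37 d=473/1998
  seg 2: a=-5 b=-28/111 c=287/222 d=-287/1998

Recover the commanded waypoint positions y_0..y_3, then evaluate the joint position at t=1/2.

y_0 = S_0(0) = a_0 = 2
y_1 = S_1(0) = a_1 = 1
y_2 = S_2(0) = a_2 = -5
y_3 = S_2(3) = 2
t_q=1/2 is in segment 0 (τ=1/2); S_0(τ)=1191/592

y_0=2 y_1=1 y_2=-5 y_3=2
S(1/2) = 1191/592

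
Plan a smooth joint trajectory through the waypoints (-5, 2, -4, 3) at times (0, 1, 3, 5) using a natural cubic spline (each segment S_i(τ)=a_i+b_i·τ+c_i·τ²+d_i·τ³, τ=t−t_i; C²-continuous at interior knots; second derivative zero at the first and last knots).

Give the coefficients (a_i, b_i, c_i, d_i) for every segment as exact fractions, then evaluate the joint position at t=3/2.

  seg 0: a=-5 b=401/44 c=0 d=-93/44
  seg 1: a=2 b=61/22 c=-279/44 d=19/11
  seg 2: a=-4 b=-41/22 c=177/44 d=-59/88
S(3/2) = 355/176

Δ: Δ0=7, Δ1=-3, Δ2=7/2
row 1: diag=6, rhs=-60; c'=1/3, d'=-10
row 2: denom=8−2·1/3=22/3; d'=(39−2·-10)/(22/3)=177/22
back: M2=177/22
back: M1=-10−1/3·177/22=-279/22
M: M0=0, M1=-279/22, M2=177/22, M3=0
seg 0: a=-5, c=M0/2=0, d=(M1−M0)/(6·1)=-93/44, b=Δ0−h0·(2M0+M1)/6=401/44
seg 1: a=2, c=M1/2=-279/44, d=(M2−M1)/(6·2)=19/11, b=Δ1−h1·(2M1+M2)/6=61/22
seg 2: a=-4, c=M2/2=177/44, d=(M3−M2)/(6·2)=-59/88, b=Δ2−h2·(2M2+M3)/6=-41/22
t_q=3/2 → seg 1, τ=1/2; S=2+61/22·τ+-279/44·τ²+19/11·τ³=355/176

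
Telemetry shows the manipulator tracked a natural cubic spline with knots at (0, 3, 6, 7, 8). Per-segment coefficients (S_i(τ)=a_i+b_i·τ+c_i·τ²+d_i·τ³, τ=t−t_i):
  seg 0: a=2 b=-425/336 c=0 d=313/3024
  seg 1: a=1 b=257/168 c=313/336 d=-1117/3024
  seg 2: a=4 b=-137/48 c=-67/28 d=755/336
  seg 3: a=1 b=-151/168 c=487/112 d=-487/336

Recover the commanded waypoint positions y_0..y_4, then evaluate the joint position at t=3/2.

y_0=2 y_1=1 y_2=4 y_3=1 y_4=3
S(3/2) = 405/896

y_0 = S_0(0) = a_0 = 2
y_1 = S_1(0) = a_1 = 1
y_2 = S_2(0) = a_2 = 4
y_3 = S_3(0) = a_3 = 1
y_4 = S_3(1) = 3
t_q=3/2 is in segment 0 (τ=3/2); S_0(τ)=405/896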